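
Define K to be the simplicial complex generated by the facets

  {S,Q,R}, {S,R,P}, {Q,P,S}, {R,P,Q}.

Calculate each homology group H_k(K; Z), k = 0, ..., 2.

H_0 ≅ Z,  H_1 = 0,  H_2 ≅ Z.

Order the vertices as P < Q < R < S. Listing each simplex with vertices in this order, K has dimension 2 with simplices:

  0-simplices (4): P, Q, R, S
  1-simplices (6): PQ, PR, PS, QR, QS, RS
  2-simplices (4): PQR, PQS, PRS, QRS

so the chain groups are C_0 ≅ Z^4, C_1 ≅ Z^6, C_2 ≅ Z^4.

Boundary ∂_1: C_1 → C_0 maps an edge to its endpoints' difference, ∂[p,q] = q − p. For instance
  ∂PR = R − P.
The resulting 4×6 matrix has rank 3, and its Smith normal form has invariant factors (1,1,1).

The boundary map ∂_2: C_2 → C_1 sends each 2-simplex [p,q,r] to [q,r] − [p,r] + [p,q]. For instance
  ∂QRS = RS − QS + QR,
  ∂PRS = RS − PS + PR.
The 6×4 boundary matrix has rank 3 and Smith normal form diag(1,1,1).

Computing H_k = (kernel of ∂_k) / (image of ∂_{k+1}):

  H_0: rank C_0 − rank ∂_1 = 4 − 3 = 1, and the invariant factors of ∂_1 are all 1, so H_0 = Z.
  H_1: rank ker ∂_1 − rank ∂_2 = (6 − 3) − 3 = 0, and the invariant factors of ∂_2 are all 1, so H_1 = 0.
  H_2: rank ker ∂_2 − rank ∂_3 = (4 − 3) − 0 = 1, and there is no ∂_3, so H_2 = Z.

As a check, the Euler characteristic is 4 − 6 + 4 = 2, which agrees with 1 − 0 + 1 = 2.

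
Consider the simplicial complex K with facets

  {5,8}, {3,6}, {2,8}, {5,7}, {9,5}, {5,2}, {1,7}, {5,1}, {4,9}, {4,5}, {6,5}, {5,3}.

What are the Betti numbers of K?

b_0 = 1, b_1 = 4.

Fix the vertex order 1 < 2 < 3 < 4 < 5 < 6 < 7 < 8 < 9 and write every simplex with vertices in increasing order. Then dim K = 1 and the simplices of K are:

  0-simplices (9): [1], [2], [3], [4], [5], [6], [7], [8], [9]
  1-simplices (12): [1,5], [1,7], [2,5], [2,8], [3,5], [3,6], [4,5], [4,9], [5,6], [5,7], [5,8], [5,9]

giving chain groups C_0 ≅ Z^9, C_1 ≅ Z^12.

∂_1: C_1 → C_0 maps an edge to its endpoints' difference, ∂[p,q] = q − p. For instance
  ∂[1,5] = [5] − [1].
As a 9×12 matrix over Z this has rank 8, with invariant factors (1,1,1,1,1,1,1,1).

Reading off H_k = ker ∂_k / im ∂_{k+1}:

  H_0: rank C_0 − rank ∂_1 = 9 − 8 = 1, and the invariant factors of ∂_1 are all 1, so H_0 = Z.
  H_1: rank ker ∂_1 − rank ∂_2 = (12 − 8) − 0 = 4, and there is no ∂_2, so H_1 = Z^4.

Hence the Betti numbers are b_0 = 1, b_1 = 4.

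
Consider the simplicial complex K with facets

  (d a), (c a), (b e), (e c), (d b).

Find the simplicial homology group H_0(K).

H_0 ≅ Z.

We work with the vertex ordering a < b < c < d < e. The simplices of K, each written with vertices in increasing order, are:

  0-simplices (5): a, b, c, d, e
  1-simplices (5): ac, ad, bd, be, ce

so the chain groups are C_0 ≅ Z^5, C_1 ≅ Z^5.

The boundary map ∂_1: C_1 → C_0 maps an edge to its endpoints' difference, ∂[p,q] = q − p. For instance
  ∂ac = c − a.
The 5×5 boundary matrix has rank 4 and Smith normal form diag(1,1,1,1).

Reading off H_k = ker ∂_k / im ∂_{k+1}:

  H_0: rank C_0 − rank ∂_1 = 5 − 4 = 1, and the invariant factors of ∂_1 are all 1, so H_0 = Z.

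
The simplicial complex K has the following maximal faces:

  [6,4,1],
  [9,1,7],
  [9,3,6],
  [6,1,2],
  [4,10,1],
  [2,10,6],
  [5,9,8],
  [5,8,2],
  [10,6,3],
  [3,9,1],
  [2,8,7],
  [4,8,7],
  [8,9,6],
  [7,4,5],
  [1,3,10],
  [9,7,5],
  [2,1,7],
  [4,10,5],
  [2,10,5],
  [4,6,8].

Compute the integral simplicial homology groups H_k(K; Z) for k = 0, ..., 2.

H_0 = Z,  H_1 = Z ⊕ Z/2Z,  H_2 = 0.

We work with the vertex ordering 1 < 2 < 3 < 4 < 5 < 6 < 7 < 8 < 9 < 10. The simplices of K, each written with vertices in increasing order, are:

  0-simplices (10): [1], [2], [3], [4], [5], [6], [7], [8], [9], [10]
  1-simplices (30): (30 of them)
  2-simplices (20): (20 of them)

so the chain groups are C_0 ≅ Z^10, C_1 ≅ Z^30, C_2 ≅ Z^20.

Boundary ∂_1: C_1 → C_0 is given by ∂[p,q] = [q] − [p]. For instance
  ∂[2,8] = [8] − [2].
As a 10×30 matrix over Z this has rank 9, with invariant factors (1,1,1,1,1,1,1,1,1).

Boundary ∂_2: C_2 → C_1 sends each 2-simplex [p,q,r] to [q,r] − [p,r] + [p,q]. For instance
  ∂[1,3,9] = [3,9] − [1,9] + [1,3],
  ∂[4,5,10] = [5,10] − [4,10] + [4,5].
The 30×20 boundary matrix has rank 20 and Smith normal form diag(1,1,1,1,1,1,1,1,1,1,1,1,1,1,1,1,1,1,1,2).

From H_k ≅ ker(∂_k) / im(∂_{k+1}) we obtain:

  H_0: rank C_0 − rank ∂_1 = 10 − 9 = 1, and the invariant factors of ∂_1 are all 1, so H_0 = Z.
  H_1: rank ker ∂_1 − rank ∂_2 = (30 − 9) − 20 = 1, and ∂_2 has invariant factor 2 > 1, so H_1 = Z ⊕ Z/2Z.
  H_2: rank ker ∂_2 − rank ∂_3 = (20 − 20) − 0 = 0, and there is no ∂_3, so H_2 = 0.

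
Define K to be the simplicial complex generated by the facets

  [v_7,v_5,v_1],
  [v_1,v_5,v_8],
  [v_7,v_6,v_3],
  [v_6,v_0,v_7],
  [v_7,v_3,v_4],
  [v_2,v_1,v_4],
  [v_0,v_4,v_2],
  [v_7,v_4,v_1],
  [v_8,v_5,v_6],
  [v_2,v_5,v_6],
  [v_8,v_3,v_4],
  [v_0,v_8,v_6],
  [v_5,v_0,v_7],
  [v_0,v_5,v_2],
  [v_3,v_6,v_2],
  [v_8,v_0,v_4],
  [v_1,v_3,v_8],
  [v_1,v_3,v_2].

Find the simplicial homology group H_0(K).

H_0 ≅ Z.

We work with the vertex ordering v_0 < v_1 < v_2 < v_3 < v_4 < v_5 < v_6 < v_7 < v_8. The simplices of K, each written with vertices in increasing order, are:

  0-simplices (9): [v_0], [v_1], [v_2], [v_3], [v_4], [v_5], [v_6], [v_7], [v_8]
  1-simplices (27): (27 of them)
  2-simplices (18): (18 of them)

so the chain groups are C_0 ≅ Z^9, C_1 ≅ Z^27, C_2 ≅ Z^18.

The boundary map ∂_1: C_1 → C_0 maps an edge to its endpoints' difference, ∂[p,q] = q − p. For instance
  ∂[v_5,v_8] = [v_8] − [v_5].
The resulting 9×27 matrix has rank 8, and its Smith normal form has invariant factors (1,1,1,1,1,1,1,1).

The boundary map ∂_2: C_2 → C_1 maps a triangle to the signed sum of its edges. For instance
  ∂[v_1,v_4,v_7] = [v_4,v_7] − [v_1,v_7] + [v_1,v_4],
  ∂[v_1,v_2,v_4] = [v_2,v_4] − [v_1,v_4] + [v_1,v_2].
The 27×18 boundary matrix has rank 18 and Smith normal form diag(1,1,1,1,1,1,1,1,1,1,1,1,1,1,1,1,1,2).

Now H_k = ker ∂_k / im ∂_{k+1}, so:

  H_0: rank C_0 − rank ∂_1 = 9 − 8 = 1, and the invariant factors of ∂_1 are all 1, so H_0 ≅ Z.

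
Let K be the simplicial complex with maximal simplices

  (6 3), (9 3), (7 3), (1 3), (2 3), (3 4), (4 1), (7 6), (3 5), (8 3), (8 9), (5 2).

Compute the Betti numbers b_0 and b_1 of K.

Take the total order 1 < 2 < 3 < 4 < 5 < 6 < 7 < 8 < 9 on the vertex set. Then K (dimension 1) consists of the simplices:

  0-simplices (9): [1], [2], [3], [4], [5], [6], [7], [8], [9]
  1-simplices (12): [1,3], [1,4], [2,3], [2,5], [3,4], [3,5], [3,6], [3,7], [3,8], [3,9], [6,7], [8,9]

so the chain groups are C_0 ≅ Z^9, C_1 ≅ Z^12.

The boundary map ∂_1: C_1 → C_0 sends each edge [p,q] (with p < q) to q − p. For instance
  ∂[1,3] = [3] − [1].
This gives a 9×12 integer matrix of rank 8; reducing to Smith normal form yields diagonal entries (1,1,1,1,1,1,1,1).

From H_k ≅ ker(∂_k) / im(∂_{k+1}) we obtain:

  H_0: rank C_0 − rank ∂_1 = 9 − 8 = 1, and the invariant factors of ∂_1 are all 1, so H_0 ≅ Z.
  H_1: rank ker ∂_1 − rank ∂_2 = (12 − 8) − 0 = 4, and there is no ∂_2, so H_1 ≅ Z^4.

As a check, the Euler characteristic is 9 − 12 = -3, which agrees with 1 − 4 = -3.

Hence the Betti numbers are b_0 = 1, b_1 = 4.

b_0 = 1, b_1 = 4.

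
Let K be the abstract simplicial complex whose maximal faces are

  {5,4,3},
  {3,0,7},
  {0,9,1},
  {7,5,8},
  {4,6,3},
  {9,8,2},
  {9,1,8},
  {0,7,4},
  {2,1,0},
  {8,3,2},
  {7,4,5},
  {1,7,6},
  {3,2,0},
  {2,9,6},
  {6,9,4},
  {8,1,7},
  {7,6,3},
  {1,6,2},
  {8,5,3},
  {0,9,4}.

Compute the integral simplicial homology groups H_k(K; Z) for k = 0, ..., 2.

H_0 ≅ Z,  H_1 ≅ Z × Z/2,  H_2 = 0.

Fix the vertex order 0 < 1 < 2 < 3 < 4 < 5 < 6 < 7 < 8 < 9 and write every simplex with vertices in increasing order. Then dim K = 2 and the simplices of K are:

  0-simplices (10): [0], [1], [2], [3], [4], [5], [6], [7], [8], [9]
  1-simplices (30): (30 of them)
  2-simplices (20): (20 of them)

giving chain groups C_0 ≅ Z^10, C_1 ≅ Z^30, C_2 ≅ Z^20.

∂_1: C_1 → C_0 maps an edge to its endpoints' difference, ∂[p,q] = q − p. For instance
  ∂[8,9] = [9] − [8].
The 10×30 boundary matrix has rank 9 and Smith normal form diag(1,1,1,1,1,1,1,1,1).

The boundary map ∂_2: C_2 → C_1 acts by ∂[p,q,r] = [q,r] − [p,r] + [p,q]. For instance
  ∂[4,6,9] = [6,9] − [4,9] + [4,6],
  ∂[5,7,8] = [7,8] − [5,8] + [5,7].
The 30×20 boundary matrix has rank 20 and Smith normal form diag(1,1,1,1,1,1,1,1,1,1,1,1,1,1,1,1,1,1,1,2).

Now H_k = ker ∂_k / im ∂_{k+1}, so:

  H_0: rank C_0 − rank ∂_1 = 10 − 9 = 1, and the invariant factors of ∂_1 are all 1, so H_0 ≅ Z.
  H_1: rank ker ∂_1 − rank ∂_2 = (30 − 9) − 20 = 1, and ∂_2 has invariant factor 2 > 1, so H_1 ≅ Z × Z/2.
  H_2: rank ker ∂_2 − rank ∂_3 = (20 − 20) − 0 = 0, and there is no ∂_3, so H_2 ≅ 0.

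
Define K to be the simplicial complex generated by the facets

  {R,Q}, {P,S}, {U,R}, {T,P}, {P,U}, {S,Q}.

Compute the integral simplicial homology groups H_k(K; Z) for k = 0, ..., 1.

Take the total order P < Q < R < S < T < U on the vertex set. Then K (dimension 1) consists of the simplices:

  0-simplices (6): P, Q, R, S, T, U
  1-simplices (6): PS, PT, PU, QR, QS, RU

giving chain groups C_0 ≅ Z^6, C_1 ≅ Z^6.

∂_1: C_1 → C_0 sends each edge [p,q] (with p < q) to q − p.
This gives a 6×6 integer matrix of rank 5; reducing to Smith normal form yields diagonal entries (1,1,1,1,1).

Reading off H_k = ker ∂_k / im ∂_{k+1}:

  H_0: rank C_0 − rank ∂_1 = 6 − 5 = 1, and the invariant factors of ∂_1 are all 1, so H_0 ≅ Z.
  H_1: rank ker ∂_1 − rank ∂_2 = (6 − 5) − 0 = 1, and there is no ∂_2, so H_1 ≅ Z.

As a check, the Euler characteristic is 6 − 6 = 0, which agrees with 1 − 1 = 0.

H_0 = Z,  H_1 = Z.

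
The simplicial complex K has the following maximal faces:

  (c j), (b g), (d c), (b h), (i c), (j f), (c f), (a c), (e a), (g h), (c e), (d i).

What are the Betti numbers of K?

b_0 = 2, b_1 = 4.

Take the total order a < b < c < d < e < f < g < h < i < j on the vertex set. Then K (dimension 1) consists of the simplices:

  0-simplices (10): a, b, c, d, e, f, g, h, i, j
  1-simplices (12): ac, ae, bg, bh, cd, ce, cf, ci, cj, di, fj, gh

Hence C_0 ≅ Z^10, C_1 ≅ Z^12.

The boundary map ∂_1: C_1 → C_0 sends each edge [p,q] (with p < q) to q − p.
As a 10×12 matrix over Z this has rank 8, with invariant factors (1,1,1,1,1,1,1,1).

Computing H_k = (kernel of ∂_k) / (image of ∂_{k+1}):

  H_0: rank C_0 − rank ∂_1 = 10 − 8 = 2, and the invariant factors of ∂_1 are all 1, so H_0 = Z^2.
  H_1: rank ker ∂_1 − rank ∂_2 = (12 − 8) − 0 = 4, and there is no ∂_2, so H_1 = Z^4.

As a check, the Euler characteristic is 10 − 12 = -2, which agrees with 2 − 4 = -2.

Hence the Betti numbers are b_0 = 2, b_1 = 4.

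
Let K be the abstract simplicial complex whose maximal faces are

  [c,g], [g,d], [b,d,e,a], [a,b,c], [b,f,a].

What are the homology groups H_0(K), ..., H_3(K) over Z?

H_0 = Z,  H_1 = Z,  H_2 = 0,  H_3 = 0.

Fix the vertex order a < b < c < d < e < f < g and write every simplex with vertices in increasing order. Then dim K = 3 and the simplices of K are:

  0-simplices (7): a, b, c, d, e, f, g
  1-simplices (12): ab, ac, ad, ae, af, bc, bd, be, bf, cg, de, dg
  2-simplices (6): abc, abd, abe, abf, ade, bde
  3-simplices (1): abde

Hence C_0 ≅ Z^7, C_1 ≅ Z^12, C_2 ≅ Z^6, C_3 ≅ Z^1.

Boundary ∂_1: C_1 → C_0 maps an edge to its endpoints' difference, ∂[p,q] = q − p.
The 7×12 boundary matrix has rank 6 and Smith normal form diag(1,1,1,1,1,1).

Boundary ∂_2: C_2 → C_1 maps a triangle to the signed sum of its edges. For instance
  ∂abd = bd − ad + ab,
  ∂bde = de − be + bd.
This gives a 12×6 integer matrix of rank 5; reducing to Smith normal form yields diagonal entries (1,1,1,1,1).

The boundary map ∂_3: C_3 → C_2 sends each 3-simplex σ to the alternating sum Σ_i (−1)^i (σ with its i-th vertex removed). For instance
  ∂abde = bde − ade + abe − abd.
This gives a 6×1 integer matrix of rank 1; reducing to Smith normal form yields diagonal entries (1).

Computing H_k = (kernel of ∂_k) / (image of ∂_{k+1}):

  H_0: rank C_0 − rank ∂_1 = 7 − 6 = 1, and the invariant factors of ∂_1 are all 1, so H_0 = Z.
  H_1: rank ker ∂_1 − rank ∂_2 = (12 − 6) − 5 = 1, and the invariant factors of ∂_2 are all 1, so H_1 = Z.
  H_2: rank ker ∂_2 − rank ∂_3 = (6 − 5) − 1 = 0, and the invariant factors of ∂_3 are all 1, so H_2 = 0.
  H_3: rank ker ∂_3 − rank ∂_4 = (1 − 1) − 0 = 0, and there is no ∂_4, so H_3 = 0.

As a check, the Euler characteristic is 7 − 12 + 6 − 1 = 0, which agrees with 1 − 1 + 0 − 0 = 0.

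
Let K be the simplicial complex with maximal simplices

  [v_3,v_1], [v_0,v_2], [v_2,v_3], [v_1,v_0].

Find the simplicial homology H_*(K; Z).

Take the total order v_0 < v_1 < v_2 < v_3 on the vertex set. Then K (dimension 1) consists of the simplices:

  0-simplices (4): [v_0], [v_1], [v_2], [v_3]
  1-simplices (4): [v_0,v_1], [v_0,v_2], [v_1,v_3], [v_2,v_3]

giving chain groups C_0 ≅ Z^4, C_1 ≅ Z^4.

∂_1: C_1 → C_0 sends each edge [p,q] (with p < q) to q − p. For instance
  ∂[v_0,v_2] = [v_2] − [v_0].
The resulting 4×4 matrix has rank 3, and its Smith normal form has invariant factors (1,1,1).

Now H_k = ker ∂_k / im ∂_{k+1}, so:

  H_0: rank C_0 − rank ∂_1 = 4 − 3 = 1, and the invariant factors of ∂_1 are all 1, so H_0 = Z.
  H_1: rank ker ∂_1 − rank ∂_2 = (4 − 3) − 0 = 1, and there is no ∂_2, so H_1 = Z.

(K is a triangulation of the circle S^1.)

H_0 = Z,  H_1 = Z.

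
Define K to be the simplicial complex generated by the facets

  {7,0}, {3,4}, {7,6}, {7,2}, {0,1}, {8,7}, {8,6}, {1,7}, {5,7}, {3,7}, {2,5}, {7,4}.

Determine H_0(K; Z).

Take the total order 0 < 1 < 2 < 3 < 4 < 5 < 6 < 7 < 8 on the vertex set. Then K (dimension 1) consists of the simplices:

  0-simplices (9): [0], [1], [2], [3], [4], [5], [6], [7], [8]
  1-simplices (12): [0,1], [0,7], [1,7], [2,5], [2,7], [3,4], [3,7], [4,7], [5,7], [6,7], [6,8], [7,8]

Hence C_0 ≅ Z^9, C_1 ≅ Z^12.

The boundary map ∂_1: C_1 → C_0 is given by ∂[p,q] = [q] − [p].
As a 9×12 matrix over Z this has rank 8, with invariant factors (1,1,1,1,1,1,1,1).

From H_k ≅ ker(∂_k) / im(∂_{k+1}) we obtain:

  H_0: rank C_0 − rank ∂_1 = 9 − 8 = 1, and the invariant factors of ∂_1 are all 1, so H_0 = Z.

(K is a triangulation of a wedge of 4 circles.)

H_0 = Z.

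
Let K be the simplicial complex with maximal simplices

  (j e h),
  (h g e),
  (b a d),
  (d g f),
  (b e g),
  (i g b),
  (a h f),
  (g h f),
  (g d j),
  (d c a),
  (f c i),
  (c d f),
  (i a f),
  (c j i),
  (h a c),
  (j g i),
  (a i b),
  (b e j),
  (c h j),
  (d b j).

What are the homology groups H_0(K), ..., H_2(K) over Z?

H_0 ≅ Z,  H_1 ≅ Z ⊕ Z/2Z,  H_2 = 0.

Order the vertices as a < b < c < d < e < f < g < h < i < j. Listing each simplex with vertices in this order, K has dimension 2 with simplices:

  0-simplices (10): a, b, c, d, e, f, g, h, i, j
  1-simplices (30): ab, ac, ad, af, ah, ai, bd, be, bg, bi, bj, cd, cf, ch, ci, cj, df, dg, dj, eg, eh, ej, fg, fh, fi, gh, gi, gj, hj, ij
  2-simplices (20): abd, abi, acd, ach, afh, afi, bdj, beg, bej, bgi, cdf, cfi, chj, cij, dfg, dgj, egh, ehj, fgh, gij

giving chain groups C_0 ≅ Z^10, C_1 ≅ Z^30, C_2 ≅ Z^20.

Boundary ∂_1: C_1 → C_0 maps an edge to its endpoints' difference, ∂[p,q] = q − p. For instance
  ∂fh = h − f.
As a 10×30 matrix over Z this has rank 9, with invariant factors (1,1,1,1,1,1,1,1,1).

Boundary ∂_2: C_2 → C_1 maps a triangle to the signed sum of its edges. For instance
  ∂abd = bd − ad + ab,
  ∂dgj = gj − dj + dg.
The resulting 30×20 matrix has rank 20, and its Smith normal form has invariant factors (1,1,1,1,1,1,1,1,1,1,1,1,1,1,1,1,1,1,1,2).

Now H_k = ker ∂_k / im ∂_{k+1}, so:

  H_0: rank C_0 − rank ∂_1 = 10 − 9 = 1, and the invariant factors of ∂_1 are all 1, so H_0 = Z.
  H_1: rank ker ∂_1 − rank ∂_2 = (30 − 9) − 20 = 1, and ∂_2 has invariant factor 2 > 1, so H_1 = Z ⊕ Z/2Z.
  H_2: rank ker ∂_2 − rank ∂_3 = (20 − 20) − 0 = 0, and there is no ∂_3, so H_2 = 0.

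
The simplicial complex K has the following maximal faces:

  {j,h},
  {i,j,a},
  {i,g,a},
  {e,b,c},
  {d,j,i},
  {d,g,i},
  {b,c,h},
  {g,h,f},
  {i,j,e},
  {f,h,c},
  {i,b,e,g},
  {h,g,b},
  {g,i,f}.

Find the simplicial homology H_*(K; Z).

Take the total order a < b < c < d < e < f < g < h < i < j on the vertex set. Then K (dimension 3) consists of the simplices:

  0-simplices (10): a, b, c, d, e, f, g, h, i, j
  1-simplices (24): ag, ai, aj, bc, be, bg, bh, bi, ce, cf, ch, dg, di, dj, eg, ei, ej, fg, fh, fi, gh, gi, hj, ij
  2-simplices (15): agi, aij, bce, bch, beg, bei, bgh, bgi, cfh, dgi, dij, egi, eij, fgh, fgi
  3-simplices (1): begi

Hence C_0 ≅ Z^10, C_1 ≅ Z^24, C_2 ≅ Z^15, C_3 ≅ Z^1.

The boundary map ∂_1: C_1 → C_0 sends each edge [p,q] (with p < q) to q − p.
This gives a 10×24 integer matrix of rank 9; reducing to Smith normal form yields diagonal entries (1,1,1,1,1,1,1,1,1).

The boundary map ∂_2: C_2 → C_1 maps a triangle to the signed sum of its edges. For instance
  ∂agi = gi − ai + ag,
  ∂dgi = gi − di + dg.
The resulting 24×15 matrix has rank 14, and its Smith normal form has invariant factors (1,1,1,1,1,1,1,1,1,1,1,1,1,1).

Boundary ∂_3: C_3 → C_2 sends each 3-simplex σ to the alternating sum Σ_i (−1)^i (σ with its i-th vertex removed). For instance
  ∂begi = egi − bgi + bei − beg.
This gives a 15×1 integer matrix of rank 1; reducing to Smith normal form yields diagonal entries (1).

From H_k ≅ ker(∂_k) / im(∂_{k+1}) we obtain:

  H_0: rank C_0 − rank ∂_1 = 10 − 9 = 1, and the invariant factors of ∂_1 are all 1, so H_0 ≅ Z.
  H_1: rank ker ∂_1 − rank ∂_2 = (24 − 9) − 14 = 1, and the invariant factors of ∂_2 are all 1, so H_1 ≅ Z.
  H_2: rank ker ∂_2 − rank ∂_3 = (15 − 14) − 1 = 0, and the invariant factors of ∂_3 are all 1, so H_2 ≅ 0.
  H_3: rank ker ∂_3 − rank ∂_4 = (1 − 1) − 0 = 0, and there is no ∂_4, so H_3 ≅ 0.

As a check, the Euler characteristic is 10 − 24 + 15 − 1 = 0, which agrees with 1 − 1 + 0 − 0 = 0.

H_0 = Z,  H_1 = Z,  H_2 = 0,  H_3 = 0.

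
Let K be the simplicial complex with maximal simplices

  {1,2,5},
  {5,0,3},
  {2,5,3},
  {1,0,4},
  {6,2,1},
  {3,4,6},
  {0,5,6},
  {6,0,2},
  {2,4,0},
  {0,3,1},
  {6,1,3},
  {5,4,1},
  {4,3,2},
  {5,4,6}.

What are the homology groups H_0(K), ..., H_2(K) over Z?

H_0 ≅ Z,  H_1 ≅ Z^2,  H_2 ≅ Z.

We work with the vertex ordering 0 < 1 < 2 < 3 < 4 < 5 < 6. The simplices of K, each written with vertices in increasing order, are:

  0-simplices (7): [0], [1], [2], [3], [4], [5], [6]
  1-simplices (21): [0,1], [0,2], [0,3], [0,4], [0,5], [0,6], [1,2], [1,3], [1,4], [1,5], [1,6], [2,3], [2,4], [2,5], [2,6], [3,4], [3,5], [3,6], [4,5], [4,6], [5,6]
  2-simplices (14): [0,1,3], [0,1,4], [0,2,4], [0,2,6], [0,3,5], [0,5,6], [1,2,5], [1,2,6], [1,3,6], [1,4,5], [2,3,4], [2,3,5], [3,4,6], [4,5,6]

Hence C_0 ≅ Z^7, C_1 ≅ Z^21, C_2 ≅ Z^14.

∂_1: C_1 → C_0 is given by ∂[p,q] = [q] − [p].
As a 7×21 matrix over Z this has rank 6, with invariant factors (1,1,1,1,1,1).

The boundary map ∂_2: C_2 → C_1 sends each 2-simplex [p,q,r] to [q,r] − [p,r] + [p,q]. For instance
  ∂[0,5,6] = [5,6] − [0,6] + [0,5],
  ∂[1,3,6] = [3,6] − [1,6] + [1,3].
The 21×14 boundary matrix has rank 13 and Smith normal form diag(1,1,1,1,1,1,1,1,1,1,1,1,1).

From H_k ≅ ker(∂_k) / im(∂_{k+1}) we obtain:

  H_0: rank C_0 − rank ∂_1 = 7 − 6 = 1, and the invariant factors of ∂_1 are all 1, so H_0 ≅ Z.
  H_1: rank ker ∂_1 − rank ∂_2 = (21 − 6) − 13 = 2, and the invariant factors of ∂_2 are all 1, so H_1 ≅ Z^2.
  H_2: rank ker ∂_2 − rank ∂_3 = (14 − 13) − 0 = 1, and there is no ∂_3, so H_2 ≅ Z.

As a check, the Euler characteristic is 7 − 21 + 14 = 0, which agrees with 1 − 2 + 1 = 0.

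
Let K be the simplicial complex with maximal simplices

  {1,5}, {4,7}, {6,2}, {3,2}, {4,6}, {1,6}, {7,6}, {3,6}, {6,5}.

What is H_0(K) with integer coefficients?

H_0 = Z.

We work with the vertex ordering 1 < 2 < 3 < 4 < 5 < 6 < 7. The simplices of K, each written with vertices in increasing order, are:

  0-simplices (7): [1], [2], [3], [4], [5], [6], [7]
  1-simplices (9): [1,5], [1,6], [2,3], [2,6], [3,6], [4,6], [4,7], [5,6], [6,7]

so the chain groups are C_0 ≅ Z^7, C_1 ≅ Z^9.

Boundary ∂_1: C_1 → C_0 maps an edge to its endpoints' difference, ∂[p,q] = q − p.
The 7×9 boundary matrix has rank 6 and Smith normal form diag(1,1,1,1,1,1).

Now H_k = ker ∂_k / im ∂_{k+1}, so:

  H_0: rank C_0 − rank ∂_1 = 7 − 6 = 1, and the invariant factors of ∂_1 are all 1, so H_0 = Z.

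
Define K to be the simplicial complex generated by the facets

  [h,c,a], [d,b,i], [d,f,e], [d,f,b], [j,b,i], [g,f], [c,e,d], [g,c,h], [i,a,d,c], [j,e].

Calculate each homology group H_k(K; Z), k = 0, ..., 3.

Order the vertices as a < b < c < d < e < f < g < h < i < j. Listing each simplex with vertices in this order, K has dimension 3 with simplices:

  0-simplices (10): a, b, c, d, e, f, g, h, i, j
  1-simplices (21): ac, ad, ah, ai, bd, bf, bi, bj, cd, ce, cg, ch, ci, de, df, di, ef, ej, fg, gh, ij
  2-simplices (11): acd, ach, aci, adi, bdf, bdi, bij, cde, cdi, cgh, def
  3-simplices (1): acdi

so the chain groups are C_0 ≅ Z^10, C_1 ≅ Z^21, C_2 ≅ Z^11, C_3 ≅ Z^1.

∂_1: C_1 → C_0 maps an edge to its endpoints' difference, ∂[p,q] = q − p. For instance
  ∂ci = i − c.
As a 10×21 matrix over Z this has rank 9, with invariant factors (1,1,1,1,1,1,1,1,1).

∂_2: C_2 → C_1 acts by ∂[p,q,r] = [q,r] − [p,r] + [p,q]. For instance
  ∂ach = ch − ah + ac,
  ∂def = ef − df + de.
This gives a 21×11 integer matrix of rank 10; reducing to Smith normal form yields diagonal entries (1,1,1,1,1,1,1,1,1,1).

∂_3: C_3 → C_2 sends each 3-simplex σ to the alternating sum Σ_i (−1)^i (σ with its i-th vertex removed). For instance
  ∂acdi = cdi − adi + aci − acd.
The 11×1 boundary matrix has rank 1 and Smith normal form diag(1).

From H_k ≅ ker(∂_k) / im(∂_{k+1}) we obtain:

  H_0: rank C_0 − rank ∂_1 = 10 − 9 = 1, and the invariant factors of ∂_1 are all 1, so H_0 ≅ Z.
  H_1: rank ker ∂_1 − rank ∂_2 = (21 − 9) − 10 = 2, and the invariant factors of ∂_2 are all 1, so H_1 ≅ Z^2.
  H_2: rank ker ∂_2 − rank ∂_3 = (11 − 10) − 1 = 0, and the invariant factors of ∂_3 are all 1, so H_2 ≅ 0.
  H_3: rank ker ∂_3 − rank ∂_4 = (1 − 1) − 0 = 0, and there is no ∂_4, so H_3 ≅ 0.

H_0 = Z,  H_1 = Z^2,  H_2 = 0,  H_3 = 0.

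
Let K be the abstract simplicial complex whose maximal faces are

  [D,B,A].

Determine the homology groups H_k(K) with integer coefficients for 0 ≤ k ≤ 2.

Order the vertices as A < B < D. Listing each simplex with vertices in this order, K has dimension 2 with simplices:

  0-simplices (3): A, B, D
  1-simplices (3): AB, AD, BD
  2-simplices (1): ABD

giving chain groups C_0 ≅ Z^3, C_1 ≅ Z^3, C_2 ≅ Z^1.

Boundary ∂_1: C_1 → C_0 maps an edge to its endpoints' difference, ∂[p,q] = q − p. For instance
  ∂AB = B − A.
This gives a 3×3 integer matrix of rank 2; reducing to Smith normal form yields diagonal entries (1,1).

The boundary map ∂_2: C_2 → C_1 acts by ∂[p,q,r] = [q,r] − [p,r] + [p,q]. For instance
  ∂ABD = BD − AD + AB.
As a 3×1 matrix over Z this has rank 1, with invariant factors (1).

Computing H_k = (kernel of ∂_k) / (image of ∂_{k+1}):

  H_0: rank C_0 − rank ∂_1 = 3 − 2 = 1, and the invariant factors of ∂_1 are all 1, so H_0 = Z.
  H_1: rank ker ∂_1 − rank ∂_2 = (3 − 2) − 1 = 0, and the invariant factors of ∂_2 are all 1, so H_1 = 0.
  H_2: rank ker ∂_2 − rank ∂_3 = (1 − 1) − 0 = 0, and there is no ∂_3, so H_2 = 0.

As a check, the Euler characteristic is 3 − 3 + 1 = 1, which agrees with 1 − 0 + 0 = 1.

H_0 ≅ Z,  H_1 = 0,  H_2 = 0.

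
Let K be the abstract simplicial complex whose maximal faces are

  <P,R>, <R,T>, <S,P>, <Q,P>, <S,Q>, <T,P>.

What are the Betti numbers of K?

Order the vertices as P < Q < R < S < T. Listing each simplex with vertices in this order, K has dimension 1 with simplices:

  0-simplices (5): P, Q, R, S, T
  1-simplices (6): PQ, PR, PS, PT, QS, RT

Hence C_0 ≅ Z^5, C_1 ≅ Z^6.

The boundary map ∂_1: C_1 → C_0 maps an edge to its endpoints' difference, ∂[p,q] = q − p. For instance
  ∂PT = T − P.
This gives a 5×6 integer matrix of rank 4; reducing to Smith normal form yields diagonal entries (1,1,1,1).

From H_k ≅ ker(∂_k) / im(∂_{k+1}) we obtain:

  H_0: rank C_0 − rank ∂_1 = 5 − 4 = 1, and the invariant factors of ∂_1 are all 1, so H_0 ≅ Z.
  H_1: rank ker ∂_1 − rank ∂_2 = (6 − 4) − 0 = 2, and there is no ∂_2, so H_1 ≅ Z^2.

Hence the Betti numbers are b_0 = 1, b_1 = 2.

b_0 = 1, b_1 = 2.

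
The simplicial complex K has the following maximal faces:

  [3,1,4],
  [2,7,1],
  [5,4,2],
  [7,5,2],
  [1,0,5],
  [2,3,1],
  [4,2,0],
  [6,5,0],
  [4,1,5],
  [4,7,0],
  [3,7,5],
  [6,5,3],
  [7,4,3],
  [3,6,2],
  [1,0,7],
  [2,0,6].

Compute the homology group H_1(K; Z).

H_1 = Z^2.

Take the total order 0 < 1 < 2 < 3 < 4 < 5 < 6 < 7 on the vertex set. Then K (dimension 2) consists of the simplices:

  0-simplices (8): [0], [1], [2], [3], [4], [5], [6], [7]
  1-simplices (24): (24 of them)
  2-simplices (16): [0,1,5], [0,1,7], [0,2,4], [0,2,6], [0,4,7], [0,5,6], [1,2,3], [1,2,7], [1,3,4], [1,4,5], [2,3,6], [2,4,5], [2,5,7], [3,4,7], [3,5,6], [3,5,7]

Hence C_0 ≅ Z^8, C_1 ≅ Z^24, C_2 ≅ Z^16.

∂_1: C_1 → C_0 is given by ∂[p,q] = [q] − [p].
The 8×24 boundary matrix has rank 7 and Smith normal form diag(1,1,1,1,1,1,1).

The boundary map ∂_2: C_2 → C_1 sends each 2-simplex [p,q,r] to [q,r] − [p,r] + [p,q]. For instance
  ∂[1,4,5] = [4,5] − [1,5] + [1,4],
  ∂[3,5,6] = [5,6] − [3,6] + [3,5].
The 24×16 boundary matrix has rank 15 and Smith normal form diag(1,1,1,1,1,1,1,1,1,1,1,1,1,1,1).

Now H_k = ker ∂_k / im ∂_{k+1}, so:

  H_1: rank ker ∂_1 − rank ∂_2 = (24 − 7) − 15 = 2, and the invariant factors of ∂_2 are all 1, so H_1 = Z^2.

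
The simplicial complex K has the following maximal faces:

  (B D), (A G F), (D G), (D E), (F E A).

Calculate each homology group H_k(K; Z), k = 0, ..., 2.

H_0 ≅ Z,  H_1 ≅ Z,  H_2 = 0.

Fix the vertex order A < B < D < E < F < G and write every simplex with vertices in increasing order. Then dim K = 2 and the simplices of K are:

  0-simplices (6): A, B, D, E, F, G
  1-simplices (8): AE, AF, AG, BD, DE, DG, EF, FG
  2-simplices (2): AEF, AFG

giving chain groups C_0 ≅ Z^6, C_1 ≅ Z^8, C_2 ≅ Z^2.

∂_1: C_1 → C_0 maps an edge to its endpoints' difference, ∂[p,q] = q − p. For instance
  ∂AF = F − A.
The resulting 6×8 matrix has rank 5, and its Smith normal form has invariant factors (1,1,1,1,1).

The boundary map ∂_2: C_2 → C_1 maps a triangle to the signed sum of its edges. For instance
  ∂AFG = FG − AG + AF,
  ∂AEF = EF − AF + AE.
This gives a 8×2 integer matrix of rank 2; reducing to Smith normal form yields diagonal entries (1,1).

Reading off H_k = ker ∂_k / im ∂_{k+1}:

  H_0: rank C_0 − rank ∂_1 = 6 − 5 = 1, and the invariant factors of ∂_1 are all 1, so H_0 ≅ Z.
  H_1: rank ker ∂_1 − rank ∂_2 = (8 − 5) − 2 = 1, and the invariant factors of ∂_2 are all 1, so H_1 ≅ Z.
  H_2: rank ker ∂_2 − rank ∂_3 = (2 − 2) − 0 = 0, and there is no ∂_3, so H_2 ≅ 0.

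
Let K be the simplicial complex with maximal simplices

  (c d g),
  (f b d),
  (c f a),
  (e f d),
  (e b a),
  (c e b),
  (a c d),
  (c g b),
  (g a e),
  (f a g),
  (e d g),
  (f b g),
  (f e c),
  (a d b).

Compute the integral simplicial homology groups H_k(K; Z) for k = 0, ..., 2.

H_0 = Z,  H_1 = Z^2,  H_2 = Z.

We work with the vertex ordering a < b < c < d < e < f < g. The simplices of K, each written with vertices in increasing order, are:

  0-simplices (7): a, b, c, d, e, f, g
  1-simplices (21): ab, ac, ad, ae, af, ag, bc, bd, be, bf, bg, cd, ce, cf, cg, de, df, dg, ef, eg, fg
  2-simplices (14): abd, abe, acd, acf, aeg, afg, bce, bcg, bdf, bfg, cdg, cef, def, deg

giving chain groups C_0 ≅ Z^7, C_1 ≅ Z^21, C_2 ≅ Z^14.

Boundary ∂_1: C_1 → C_0 is given by ∂[p,q] = [q] − [p]. For instance
  ∂ag = g − a.
The resulting 7×21 matrix has rank 6, and its Smith normal form has invariant factors (1,1,1,1,1,1).

Boundary ∂_2: C_2 → C_1 sends each 2-simplex [p,q,r] to [q,r] − [p,r] + [p,q]. For instance
  ∂acd = cd − ad + ac,
  ∂bce = ce − be + bc.
As a 21×14 matrix over Z this has rank 13, with invariant factors (1,1,1,1,1,1,1,1,1,1,1,1,1).

Now H_k = ker ∂_k / im ∂_{k+1}, so:

  H_0: rank C_0 − rank ∂_1 = 7 − 6 = 1, and the invariant factors of ∂_1 are all 1, so H_0 = Z.
  H_1: rank ker ∂_1 − rank ∂_2 = (21 − 6) − 13 = 2, and the invariant factors of ∂_2 are all 1, so H_1 = Z^2.
  H_2: rank ker ∂_2 − rank ∂_3 = (14 − 13) − 0 = 1, and there is no ∂_3, so H_2 = Z.

As a check, the Euler characteristic is 7 − 21 + 14 = 0, which agrees with 1 − 2 + 1 = 0.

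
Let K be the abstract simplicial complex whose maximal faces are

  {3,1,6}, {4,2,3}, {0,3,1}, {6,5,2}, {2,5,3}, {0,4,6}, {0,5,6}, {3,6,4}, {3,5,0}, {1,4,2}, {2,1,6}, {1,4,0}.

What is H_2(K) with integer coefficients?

H_2 ≅ 0.

Fix the vertex order 0 < 1 < 2 < 3 < 4 < 5 < 6 and write every simplex with vertices in increasing order. Then dim K = 2 and the simplices of K are:

  0-simplices (7): [0], [1], [2], [3], [4], [5], [6]
  1-simplices (18): [0,1], [0,3], [0,4], [0,5], [0,6], [1,2], [1,3], [1,4], [1,6], [2,3], [2,4], [2,5], [2,6], [3,4], [3,5], [3,6], [4,6], [5,6]
  2-simplices (12): [0,1,3], [0,1,4], [0,3,5], [0,4,6], [0,5,6], [1,2,4], [1,2,6], [1,3,6], [2,3,4], [2,3,5], [2,5,6], [3,4,6]

giving chain groups C_0 ≅ Z^7, C_1 ≅ Z^18, C_2 ≅ Z^12.

Boundary ∂_1: C_1 → C_0 sends each edge [p,q] (with p < q) to q − p. For instance
  ∂[2,6] = [6] − [2].
The 7×18 boundary matrix has rank 6 and Smith normal form diag(1,1,1,1,1,1).

∂_2: C_2 → C_1 acts by ∂[p,q,r] = [q,r] − [p,r] + [p,q]. For instance
  ∂[0,3,5] = [3,5] − [0,5] + [0,3],
  ∂[2,3,5] = [3,5] − [2,5] + [2,3].
The 18×12 boundary matrix has rank 12 and Smith normal form diag(1,1,1,1,1,1,1,1,1,1,1,2).

Now H_k = ker ∂_k / im ∂_{k+1}, so:

  H_2: rank ker ∂_2 − rank ∂_3 = (12 − 12) − 0 = 0, and there is no ∂_3, so H_2 = 0.

(K is a triangulation of the real projective plane RP^2.)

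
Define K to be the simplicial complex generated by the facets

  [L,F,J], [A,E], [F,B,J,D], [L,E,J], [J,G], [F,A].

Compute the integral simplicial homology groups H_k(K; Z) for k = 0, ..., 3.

H_0 = Z,  H_1 = Z,  H_2 = 0,  H_3 = 0.

Take the total order A < B < D < E < F < G < J < L on the vertex set. Then K (dimension 3) consists of the simplices:

  0-simplices (8): A, B, D, E, F, G, J, L
  1-simplices (13): AE, AF, BD, BF, BJ, DF, DJ, EJ, EL, FJ, FL, GJ, JL
  2-simplices (6): BDF, BDJ, BFJ, DFJ, EJL, FJL
  3-simplices (1): BDFJ

so the chain groups are C_0 ≅ Z^8, C_1 ≅ Z^13, C_2 ≅ Z^6, C_3 ≅ Z^1.

The boundary map ∂_1: C_1 → C_0 is given by ∂[p,q] = [q] − [p]. For instance
  ∂GJ = J − G.
This gives a 8×13 integer matrix of rank 7; reducing to Smith normal form yields diagonal entries (1,1,1,1,1,1,1).

Boundary ∂_2: C_2 → C_1 maps a triangle to the signed sum of its edges. For instance
  ∂DFJ = FJ − DJ + DF,
  ∂BDF = DF − BF + BD.
As a 13×6 matrix over Z this has rank 5, with invariant factors (1,1,1,1,1).

Boundary ∂_3: C_3 → C_2 sends each 3-simplex σ to the alternating sum Σ_i (−1)^i (σ with its i-th vertex removed). For instance
  ∂BDFJ = DFJ − BFJ + BDJ − BDF.
The 6×1 boundary matrix has rank 1 and Smith normal form diag(1).

Now H_k = ker ∂_k / im ∂_{k+1}, so:

  H_0: rank C_0 − rank ∂_1 = 8 − 7 = 1, and the invariant factors of ∂_1 are all 1, so H_0 ≅ Z.
  H_1: rank ker ∂_1 − rank ∂_2 = (13 − 7) − 5 = 1, and the invariant factors of ∂_2 are all 1, so H_1 ≅ Z.
  H_2: rank ker ∂_2 − rank ∂_3 = (6 − 5) − 1 = 0, and the invariant factors of ∂_3 are all 1, so H_2 ≅ 0.
  H_3: rank ker ∂_3 − rank ∂_4 = (1 − 1) − 0 = 0, and there is no ∂_4, so H_3 ≅ 0.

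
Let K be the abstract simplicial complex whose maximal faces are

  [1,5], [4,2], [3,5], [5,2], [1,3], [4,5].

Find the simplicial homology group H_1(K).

H_1 ≅ Z^2.

We work with the vertex ordering 1 < 2 < 3 < 4 < 5. The simplices of K, each written with vertices in increasing order, are:

  0-simplices (5): [1], [2], [3], [4], [5]
  1-simplices (6): [1,3], [1,5], [2,4], [2,5], [3,5], [4,5]

giving chain groups C_0 ≅ Z^5, C_1 ≅ Z^6.

The boundary map ∂_1: C_1 → C_0 sends each edge [p,q] (with p < q) to q − p. For instance
  ∂[3,5] = [5] − [3].
The resulting 5×6 matrix has rank 4, and its Smith normal form has invariant factors (1,1,1,1).

Reading off H_k = ker ∂_k / im ∂_{k+1}:

  H_1: rank ker ∂_1 − rank ∂_2 = (6 − 4) − 0 = 2, and there is no ∂_2, so H_1 ≅ Z^2.

(K is a triangulation of a wedge of 2 circles.)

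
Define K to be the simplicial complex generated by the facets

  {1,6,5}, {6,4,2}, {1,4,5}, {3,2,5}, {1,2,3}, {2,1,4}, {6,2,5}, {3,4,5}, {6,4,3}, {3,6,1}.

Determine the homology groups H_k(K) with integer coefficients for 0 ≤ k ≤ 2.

K has 6 vertices, 15 edges, 10 triangles.
rank ∂_0 = 0, rank ∂_1 = 5 ⇒ b_0 = 6 − 0 − 5 = 1; all invariant factors of ∂_1 are 1 so no torsion. So H_0 = Z.
rank ∂_1 = 5, rank ∂_2 = 10 ⇒ b_1 = 15 − 5 − 10 = 0; ∂_2 has invariant factor(s) [2] giving torsion. So H_1 = Z_2.
rank ∂_2 = 10, rank ∂_3 = 0 ⇒ b_2 = 10 − 10 − 0 = 0. So H_2 = 0.

H_0 ≅ Z,  H_1 ≅ Z_2,  H_2 = 0.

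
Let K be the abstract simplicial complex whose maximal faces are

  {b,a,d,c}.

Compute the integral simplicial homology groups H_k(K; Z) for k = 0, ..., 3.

H_0 = Z,  H_1 = 0,  H_2 = 0,  H_3 = 0.

Take the total order a < b < c < d on the vertex set. Then K (dimension 3) consists of the simplices:

  0-simplices (4): a, b, c, d
  1-simplices (6): ab, ac, ad, bc, bd, cd
  2-simplices (4): abc, abd, acd, bcd
  3-simplices (1): abcd

giving chain groups C_0 ≅ Z^4, C_1 ≅ Z^6, C_2 ≅ Z^4, C_3 ≅ Z^1.

Boundary ∂_1: C_1 → C_0 is given by ∂[p,q] = [q] − [p]. For instance
  ∂bc = c − b.
The resulting 4×6 matrix has rank 3, and its Smith normal form has invariant factors (1,1,1).

∂_2: C_2 → C_1 acts by ∂[p,q,r] = [q,r] − [p,r] + [p,q]. For instance
  ∂acd = cd − ad + ac,
  ∂abd = bd − ad + ab.
The 6×4 boundary matrix has rank 3 and Smith normal form diag(1,1,1).

∂_3: C_3 → C_2 sends each 3-simplex σ to the alternating sum Σ_i (−1)^i (σ with its i-th vertex removed). For instance
  ∂abcd = bcd − acd + abd − abc.
As a 4×1 matrix over Z this has rank 1, with invariant factors (1).

Now H_k = ker ∂_k / im ∂_{k+1}, so:

  H_0: rank C_0 − rank ∂_1 = 4 − 3 = 1, and the invariant factors of ∂_1 are all 1, so H_0 ≅ Z.
  H_1: rank ker ∂_1 − rank ∂_2 = (6 − 3) − 3 = 0, and the invariant factors of ∂_2 are all 1, so H_1 ≅ 0.
  H_2: rank ker ∂_2 − rank ∂_3 = (4 − 3) − 1 = 0, and the invariant factors of ∂_3 are all 1, so H_2 ≅ 0.
  H_3: rank ker ∂_3 − rank ∂_4 = (1 − 1) − 0 = 0, and there is no ∂_4, so H_3 ≅ 0.

As a check, the Euler characteristic is 4 − 6 + 4 − 1 = 1, which agrees with 1 − 0 + 0 − 0 = 1.
(K is a triangulation of the 3-simplex.)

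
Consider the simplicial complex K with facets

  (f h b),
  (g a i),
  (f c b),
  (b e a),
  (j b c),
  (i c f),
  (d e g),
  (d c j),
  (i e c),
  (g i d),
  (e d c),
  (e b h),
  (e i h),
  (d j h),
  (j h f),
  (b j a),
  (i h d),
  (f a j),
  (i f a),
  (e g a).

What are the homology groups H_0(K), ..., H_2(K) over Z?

H_0 = Z,  H_1 = Z × Z/2,  H_2 = 0.

Fix the vertex order a < b < c < d < e < f < g < h < i < j and write every simplex with vertices in increasing order. Then dim K = 2 and the simplices of K are:

  0-simplices (10): a, b, c, d, e, f, g, h, i, j
  1-simplices (30): ab, ae, af, ag, ai, aj, bc, be, bf, bh, bj, cd, ce, cf, ci, cj, de, dg, dh, di, dj, eg, eh, ei, fh, fi, fj, gi, hi, hj
  2-simplices (20): abe, abj, aeg, afi, afj, agi, bcf, bcj, beh, bfh, cde, cdj, cei, cfi, deg, dgi, dhi, dhj, ehi, fhj

so the chain groups are C_0 ≅ Z^10, C_1 ≅ Z^30, C_2 ≅ Z^20.

Boundary ∂_1: C_1 → C_0 maps an edge to its endpoints' difference, ∂[p,q] = q − p. For instance
  ∂fi = i − f.
The 10×30 boundary matrix has rank 9 and Smith normal form diag(1,1,1,1,1,1,1,1,1).

The boundary map ∂_2: C_2 → C_1 sends each 2-simplex [p,q,r] to [q,r] − [p,r] + [p,q]. For instance
  ∂abe = be − ae + ab,
  ∂cde = de − ce + cd.
This gives a 30×20 integer matrix of rank 20; reducing to Smith normal form yields diagonal entries (1,1,1,1,1,1,1,1,1,1,1,1,1,1,1,1,1,1,1,2).

Reading off H_k = ker ∂_k / im ∂_{k+1}:

  H_0: rank C_0 − rank ∂_1 = 10 − 9 = 1, and the invariant factors of ∂_1 are all 1, so H_0 ≅ Z.
  H_1: rank ker ∂_1 − rank ∂_2 = (30 − 9) − 20 = 1, and ∂_2 has invariant factor 2 > 1, so H_1 ≅ Z × Z/2.
  H_2: rank ker ∂_2 − rank ∂_3 = (20 − 20) − 0 = 0, and there is no ∂_3, so H_2 ≅ 0.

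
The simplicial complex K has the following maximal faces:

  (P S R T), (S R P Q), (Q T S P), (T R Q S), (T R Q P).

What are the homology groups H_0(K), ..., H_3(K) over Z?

H_0 ≅ Z,  H_1 = 0,  H_2 = 0,  H_3 ≅ Z.

Take the total order P < Q < R < S < T on the vertex set. Then K (dimension 3) consists of the simplices:

  0-simplices (5): P, Q, R, S, T
  1-simplices (10): PQ, PR, PS, PT, QR, QS, QT, RS, RT, ST
  2-simplices (10): PQR, PQS, PQT, PRS, PRT, PST, QRS, QRT, QST, RST
  3-simplices (5): PQRS, PQRT, PQST, PRST, QRST

Hence C_0 ≅ Z^5, C_1 ≅ Z^10, C_2 ≅ Z^10, C_3 ≅ Z^5.

Boundary ∂_1: C_1 → C_0 maps an edge to its endpoints' difference, ∂[p,q] = q − p. For instance
  ∂RS = S − R.
This gives a 5×10 integer matrix of rank 4; reducing to Smith normal form yields diagonal entries (1,1,1,1).

The boundary map ∂_2: C_2 → C_1 sends each 2-simplex [p,q,r] to [q,r] − [p,r] + [p,q]. For instance
  ∂QST = ST − QT + QS,
  ∂PRS = RS − PS + PR.
The resulting 10×10 matrix has rank 6, and its Smith normal form has invariant factors (1,1,1,1,1,1).

∂_3: C_3 → C_2 sends each 3-simplex σ to the alternating sum Σ_i (−1)^i (σ with its i-th vertex removed). For instance
  ∂PQRS = QRS − PRS + PQS − PQR,
  ∂QRST = RST − QST + QRT − QRS.
As a 10×5 matrix over Z this has rank 4, with invariant factors (1,1,1,1).

From H_k ≅ ker(∂_k) / im(∂_{k+1}) we obtain:

  H_0: rank C_0 − rank ∂_1 = 5 − 4 = 1, and the invariant factors of ∂_1 are all 1, so H_0 ≅ Z.
  H_1: rank ker ∂_1 − rank ∂_2 = (10 − 4) − 6 = 0, and the invariant factors of ∂_2 are all 1, so H_1 ≅ 0.
  H_2: rank ker ∂_2 − rank ∂_3 = (10 − 6) − 4 = 0, and the invariant factors of ∂_3 are all 1, so H_2 ≅ 0.
  H_3: rank ker ∂_3 − rank ∂_4 = (5 − 4) − 0 = 1, and there is no ∂_4, so H_3 ≅ Z.

(K is a triangulation of the 3-sphere S^3.)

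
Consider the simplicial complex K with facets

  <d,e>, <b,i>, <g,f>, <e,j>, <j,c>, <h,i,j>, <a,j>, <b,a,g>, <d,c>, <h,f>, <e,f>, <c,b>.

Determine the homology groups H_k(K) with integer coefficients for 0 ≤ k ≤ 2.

K has 10 vertices, 16 edges, 2 triangles.
rank ∂_0 = 0, rank ∂_1 = 9 ⇒ b_0 = 10 − 0 − 9 = 1; all invariant factors of ∂_1 are 1 so no torsion. So H_0 ≅ Z.
rank ∂_1 = 9, rank ∂_2 = 2 ⇒ b_1 = 16 − 9 − 2 = 5; all invariant factors of ∂_2 are 1 so no torsion. So H_1 ≅ Z^5.
rank ∂_2 = 2, rank ∂_3 = 0 ⇒ b_2 = 2 − 2 − 0 = 0. So H_2 ≅ 0.

H_0 = Z,  H_1 = Z^5,  H_2 = 0.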